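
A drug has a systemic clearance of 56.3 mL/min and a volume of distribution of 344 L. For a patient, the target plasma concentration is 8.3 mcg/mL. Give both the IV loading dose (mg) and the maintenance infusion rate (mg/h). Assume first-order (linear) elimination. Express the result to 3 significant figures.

(a) 2860 mg; (b) 28.0 mg/h

Loading: fill Vd to C_target → 344.0 L × 8.3 mg/L = 2855 mg
Convert clearance: 56.3 mL/min × 60 min/h ÷ 1000 mL/L = 3.378 L/h
Maintenance: replace elimination → rate = CL × Css = 3.378 × 8.3 = 28.04 mg/h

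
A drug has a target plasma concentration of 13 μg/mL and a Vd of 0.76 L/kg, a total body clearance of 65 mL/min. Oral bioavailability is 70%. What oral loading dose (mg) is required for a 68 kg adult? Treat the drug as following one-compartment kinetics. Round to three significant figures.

960 mg

Vd = 0.76 L/kg × 68 kg = 51.68 L
LD is governed by Vd — clearance does not enter the loading-dose calculation.
LD = Vd × C / F = 51.68 × 13.00 / 0.7 = 959.8 mg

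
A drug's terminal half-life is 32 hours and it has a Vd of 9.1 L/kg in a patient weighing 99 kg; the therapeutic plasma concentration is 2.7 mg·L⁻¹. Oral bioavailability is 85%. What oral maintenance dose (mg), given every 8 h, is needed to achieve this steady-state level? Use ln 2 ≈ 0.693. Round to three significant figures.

Vd(total) = 99 kg × 9.1 L/kg = 900.9 L
k = 0.693/32 = 0.02166 h⁻¹, so CL = k·Vd = 0.02166 × 900.9 = 19.51 L/h
D = CL × Css × τ / F = 19.51 × 2.7 × 8 / 0.85 = 495.8 mg

496 mg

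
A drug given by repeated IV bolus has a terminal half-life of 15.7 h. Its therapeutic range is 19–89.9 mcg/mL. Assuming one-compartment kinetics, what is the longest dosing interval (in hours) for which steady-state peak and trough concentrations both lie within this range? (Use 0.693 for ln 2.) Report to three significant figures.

k = 0.693 / t½ = 0.693 / 15.7 = 0.04414 h⁻¹
Between IV bolus doses, concentration decays as C = C₀·e^(−kτ), so C_peak/C_trough = e^(kτ).
τ_max = ln(C_peak/C_trough) / k = ln(89.9/19) / 0.04414 = 1.554 / 0.04414 = 35.21 h

35.2 h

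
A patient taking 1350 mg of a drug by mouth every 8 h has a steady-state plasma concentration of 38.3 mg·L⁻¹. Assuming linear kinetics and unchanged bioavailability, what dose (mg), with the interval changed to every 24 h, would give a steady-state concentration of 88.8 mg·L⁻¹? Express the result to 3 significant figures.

With linear kinetics, Css is proportional to dose rate (D/τ) at fixed clearance.
D₂ = D₁ × (Css,target / Css,current) × (τ₂/τ₁) = 1350 × (88.8/38.3) × (24/8) = 9390 mg

9390 mg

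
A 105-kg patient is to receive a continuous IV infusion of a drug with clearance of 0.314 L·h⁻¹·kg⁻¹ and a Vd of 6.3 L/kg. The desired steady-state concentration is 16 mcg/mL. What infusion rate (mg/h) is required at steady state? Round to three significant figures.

528 mg/h

CL = 0.314 L·h⁻¹·kg⁻¹ × 105 kg = 32.97 L/h
Rate = CL × Css = 32.97 × 16 = 527.5 mg/h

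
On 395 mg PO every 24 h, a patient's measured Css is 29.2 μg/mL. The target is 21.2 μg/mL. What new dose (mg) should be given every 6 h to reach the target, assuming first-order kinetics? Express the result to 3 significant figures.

For first-order elimination, Css ∝ F·D/(CL·τ); F and CL are unchanged, so Css ∝ D/τ.
D₂ = D₁ × (Css,target / Css,current) × (τ₂/τ₁) = 395 × (21.2/29.2) × (6/24) = 71.70 mg

71.7 mg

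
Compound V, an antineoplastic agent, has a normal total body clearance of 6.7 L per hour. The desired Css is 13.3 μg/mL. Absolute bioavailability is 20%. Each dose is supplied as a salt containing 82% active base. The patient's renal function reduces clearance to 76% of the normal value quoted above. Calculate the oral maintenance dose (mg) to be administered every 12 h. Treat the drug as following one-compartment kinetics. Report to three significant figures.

4960 mg

Patient clearance = 0.76 × 6.700 = 5.092 L/h
D = CL × Css × τ / F / S = 5.092 × 13.3 × 12 / 0.2 / 0.82 = 4955 mg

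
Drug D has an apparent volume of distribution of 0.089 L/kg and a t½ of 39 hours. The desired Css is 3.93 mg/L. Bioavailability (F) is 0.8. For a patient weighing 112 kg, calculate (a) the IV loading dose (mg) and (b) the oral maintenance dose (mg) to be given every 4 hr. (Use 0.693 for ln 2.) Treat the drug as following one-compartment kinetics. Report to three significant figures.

Vd = 0.089 L/kg × 112 kg = 9.968 L
LD = Vd × C = 9.968 × 3.93 = 39.17 mg
CL = 0.693 × Vd / t½ = 0.693 × 9.968 / 39 = 0.1771 L/h
D = CL × Css × τ / F = 0.1771 × 3.93 × 4 / 0.8 = 3.480 mg

(a) 39.2 mg; (b) 3.48 mg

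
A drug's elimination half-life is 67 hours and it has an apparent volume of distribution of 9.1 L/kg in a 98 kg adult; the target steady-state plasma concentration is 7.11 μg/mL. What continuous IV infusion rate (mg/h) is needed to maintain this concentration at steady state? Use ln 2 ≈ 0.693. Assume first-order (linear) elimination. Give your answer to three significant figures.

65.6 mg/h

Total Vd = 9.1 × 98 = 891.8 L
CL = ln 2 · Vd / t½ = 0.693 × 891.8 / 67 = 9.224 L/h
Infusion rate = CL × Css = 9.224 × 7.11 = 65.58 mg/h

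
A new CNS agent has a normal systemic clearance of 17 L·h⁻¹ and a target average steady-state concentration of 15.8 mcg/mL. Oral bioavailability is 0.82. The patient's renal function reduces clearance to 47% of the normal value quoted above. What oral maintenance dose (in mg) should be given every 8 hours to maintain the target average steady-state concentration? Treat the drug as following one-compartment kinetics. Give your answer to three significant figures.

1230 mg

Patient clearance = 0.47 × 17.00 = 7.990 L/h
D = CL × Css × τ / F = 7.990 × 15.8 × 8 / 0.82 = 1232 mg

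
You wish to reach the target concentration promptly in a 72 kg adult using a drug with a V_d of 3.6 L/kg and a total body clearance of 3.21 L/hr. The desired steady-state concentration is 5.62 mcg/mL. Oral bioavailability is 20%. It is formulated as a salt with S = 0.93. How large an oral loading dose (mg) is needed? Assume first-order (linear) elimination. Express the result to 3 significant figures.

7830 mg

Vd(total) = 72 kg × 3.6 L/kg = 259.2 L
LD = Vd × C / F / S = 259.2 × 5.620 / 0.2 / 0.93 = 7832 mg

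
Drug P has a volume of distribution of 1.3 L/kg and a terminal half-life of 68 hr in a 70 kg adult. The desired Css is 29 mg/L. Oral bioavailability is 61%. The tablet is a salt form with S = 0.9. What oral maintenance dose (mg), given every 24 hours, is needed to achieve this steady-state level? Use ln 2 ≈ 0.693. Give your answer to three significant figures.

1180 mg

Vd(total) = 70 kg × 1.3 L/kg = 91.00 L
CL = ln 2 · Vd / t½ = 0.693 × 91.00 / 68 = 0.9274 L/h
D = CL × Css × τ / F / S = 0.9274 × 29 × 24 / 0.61 / 0.9 = 1176 mg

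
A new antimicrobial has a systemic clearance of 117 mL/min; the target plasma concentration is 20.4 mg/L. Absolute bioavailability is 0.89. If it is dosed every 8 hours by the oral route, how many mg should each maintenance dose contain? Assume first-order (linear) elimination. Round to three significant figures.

1290 mg

CL = 117 mL/min = 117 × 0.06 = 7.020 L/h
D = CL × Css × τ / F = 7.020 × 20.4 × 8 / 0.89 = 1287 mg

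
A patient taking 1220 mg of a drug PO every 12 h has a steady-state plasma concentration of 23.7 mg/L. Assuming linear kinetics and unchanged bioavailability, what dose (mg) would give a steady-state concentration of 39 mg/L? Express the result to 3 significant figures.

2010 mg

For first-order elimination, Css ∝ F·D/(CL·τ); F and CL are unchanged, so Css ∝ D/τ.
D₂ = D₁ × (Css,target / Css,current) = 1220 × 39/23.7 = 2008 mg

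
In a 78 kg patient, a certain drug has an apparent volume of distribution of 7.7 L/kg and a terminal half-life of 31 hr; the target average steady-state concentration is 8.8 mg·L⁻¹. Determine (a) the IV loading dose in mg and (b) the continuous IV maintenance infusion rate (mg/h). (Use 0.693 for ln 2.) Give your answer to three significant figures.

Total Vd = 7.7 × 78 = 600.6 L
LD = Vd × C = 600.6 × 8.8 = 5285 mg
CL = 0.693 × Vd / t½ = 0.693 × 600.6 / 31 = 13.43 L/h
Infusion rate = CL × Css = 13.43 × 8.8 = 118.2 mg/h

(a) 5290 mg; (b) 118 mg/h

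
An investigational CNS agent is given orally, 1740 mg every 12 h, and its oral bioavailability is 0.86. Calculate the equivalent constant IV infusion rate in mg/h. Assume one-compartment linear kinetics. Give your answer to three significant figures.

125 mg/h

Equivalent systemic input: infusion rate = F·D/τ.
Rate = 0.86 × 1740 / 12 = 124.7 mg/h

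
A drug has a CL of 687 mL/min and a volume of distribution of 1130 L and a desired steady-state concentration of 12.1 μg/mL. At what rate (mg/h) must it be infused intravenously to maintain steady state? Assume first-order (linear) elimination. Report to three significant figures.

499 mg/h

CL = 687 mL/min × 60/1000 = 41.22 L/h
R₀ = 41.22 × 12.1 = 498.8 mg/h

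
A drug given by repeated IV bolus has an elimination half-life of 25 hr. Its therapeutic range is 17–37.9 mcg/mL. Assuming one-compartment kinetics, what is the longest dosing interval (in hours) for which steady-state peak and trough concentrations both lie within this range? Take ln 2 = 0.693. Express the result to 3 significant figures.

k = 0.693 / t½ = 0.693 / 25 = 0.02772 h⁻¹
Between IV bolus doses, concentration decays as C = C₀·e^(−kτ), so C_peak/C_trough = e^(kτ).
τ_max = ln(C_peak/C_trough) / k = ln(37.9/17) / 0.02772 = 0.8017 / 0.02772 = 28.92 h

28.9 h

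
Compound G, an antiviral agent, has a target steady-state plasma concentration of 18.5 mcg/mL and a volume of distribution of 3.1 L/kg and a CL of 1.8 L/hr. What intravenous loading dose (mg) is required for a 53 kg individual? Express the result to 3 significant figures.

3040 mg

Vd(total) = 53 kg × 3.1 L/kg = 164.3 L
LD = Vd × C = 164.3 × 18.50 = 3040 mg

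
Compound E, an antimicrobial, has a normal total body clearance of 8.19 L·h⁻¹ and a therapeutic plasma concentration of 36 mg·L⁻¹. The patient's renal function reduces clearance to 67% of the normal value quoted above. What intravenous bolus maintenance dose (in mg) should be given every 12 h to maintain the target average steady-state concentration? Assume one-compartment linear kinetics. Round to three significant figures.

2370 mg

Patient clearance = 0.67 × 8.190 = 5.487 L/h
At steady state, dose per interval replaces the amount cleared in that interval: D/τ = CL·Css.
D = CL × Css × τ = 5.487 × 36 × 12 = 2370 mg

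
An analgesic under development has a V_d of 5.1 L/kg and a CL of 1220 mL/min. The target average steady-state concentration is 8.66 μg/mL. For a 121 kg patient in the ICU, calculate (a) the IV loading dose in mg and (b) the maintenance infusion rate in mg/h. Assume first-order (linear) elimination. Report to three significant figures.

(a) 5340 mg; (b) 634 mg/h

Total Vd = 5.1 × 121 = 617.1 L
Loading dose = Vd × C = 617.1 × 8.66 = 5344 mg
CL = 1220 mL/min × 60/1000 = 73.20 L/h
Maintenance: replace elimination → rate = CL × Css = 73.20 × 8.66 = 633.9 mg/h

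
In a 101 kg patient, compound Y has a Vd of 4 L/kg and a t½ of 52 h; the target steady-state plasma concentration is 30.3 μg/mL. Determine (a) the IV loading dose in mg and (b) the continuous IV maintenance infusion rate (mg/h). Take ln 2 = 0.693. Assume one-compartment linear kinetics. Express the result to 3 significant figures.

Vd = 4 L/kg × 101 kg = 404.0 L
LD = Vd × C = 404.0 × 30.3 = 12240 mg
CL = 0.693 × Vd / t½ = 0.693 × 404.0 / 52 = 5.384 L/h
Infusion rate = CL × Css = 5.384 × 30.3 = 163.1 mg/h

(a) 12200 mg; (b) 163 mg/h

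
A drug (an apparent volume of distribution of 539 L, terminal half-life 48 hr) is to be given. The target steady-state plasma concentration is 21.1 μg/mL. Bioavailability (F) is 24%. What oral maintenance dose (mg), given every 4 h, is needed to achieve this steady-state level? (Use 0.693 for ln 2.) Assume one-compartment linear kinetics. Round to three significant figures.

2740 mg

CL = ln 2 · Vd / t½ = 0.693 × 539.0 / 48 = 7.782 L/h
D = CL × Css × τ / F = 7.782 × 21.1 × 4 / 0.24 = 2737 mg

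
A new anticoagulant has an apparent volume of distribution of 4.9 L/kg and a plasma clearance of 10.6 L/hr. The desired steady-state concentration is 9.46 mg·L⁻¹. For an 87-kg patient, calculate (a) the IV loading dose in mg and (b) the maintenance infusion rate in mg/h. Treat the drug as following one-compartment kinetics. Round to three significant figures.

Total Vd = 4.9 × 87 = 426.3 L
Loading: fill Vd to C_target → 426.3 L × 9.46 mg/L = 4033 mg
Maintenance infusion rate = CL × Css = 10.60 × 9.46 = 100.3 mg/h

(a) 4030 mg; (b) 100 mg/h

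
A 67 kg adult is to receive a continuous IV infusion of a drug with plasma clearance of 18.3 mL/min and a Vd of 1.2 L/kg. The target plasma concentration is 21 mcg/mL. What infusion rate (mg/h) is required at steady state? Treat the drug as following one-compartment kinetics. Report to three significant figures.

CL = 18.3 mL/min × 60/1000 = 1.098 L/h
R₀ = 1.098 × 21 = 23.06 mg/h

23.1 mg/h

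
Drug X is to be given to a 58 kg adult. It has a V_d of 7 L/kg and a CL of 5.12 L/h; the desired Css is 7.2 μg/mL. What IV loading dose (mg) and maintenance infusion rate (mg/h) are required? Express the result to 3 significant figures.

(a) 2920 mg; (b) 36.9 mg/h

Vd = 7 L/kg × 58 kg = 406.0 L
LD = Vd · C_target = 406.0 × 7.2 = 2923 mg
Maintenance: replace elimination → rate = CL × Css = 5.120 × 7.2 = 36.86 mg/h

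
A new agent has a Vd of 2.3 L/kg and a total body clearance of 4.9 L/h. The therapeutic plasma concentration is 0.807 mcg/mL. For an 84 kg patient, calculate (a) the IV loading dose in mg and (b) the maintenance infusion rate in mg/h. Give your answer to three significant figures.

(a) 156 mg; (b) 3.95 mg/h

Vd = 2.3 L/kg × 84 kg = 193.2 L
LD = Vd · C_target = 193.2 × 0.807 = 155.9 mg
Maintenance: replace elimination → rate = CL × Css = 4.900 × 0.807 = 3.954 mg/h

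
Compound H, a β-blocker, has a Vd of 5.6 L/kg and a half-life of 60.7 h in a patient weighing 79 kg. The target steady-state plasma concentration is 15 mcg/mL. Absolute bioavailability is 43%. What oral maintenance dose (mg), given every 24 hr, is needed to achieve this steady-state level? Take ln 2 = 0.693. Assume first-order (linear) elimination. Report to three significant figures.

Vd = 5.6 L/kg × 79 kg = 442.4 L
k = 0.693/60.7 = 0.01142 h⁻¹, so CL = k·Vd = 0.01142 × 442.4 = 5.052 L/h
D = CL × Css × τ / F = 5.052 × 15 × 24 / 0.43 = 4230 mg

4230 mg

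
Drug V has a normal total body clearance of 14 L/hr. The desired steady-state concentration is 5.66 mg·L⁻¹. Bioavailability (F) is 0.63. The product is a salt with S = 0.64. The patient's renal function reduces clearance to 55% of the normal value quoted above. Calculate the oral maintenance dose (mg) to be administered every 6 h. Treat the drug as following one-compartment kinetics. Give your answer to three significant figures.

Patient clearance = 0.55 × 14.00 = 7.700 L/h
At steady state, dose per interval replaces the amount cleared in that interval: F·S·D/τ = CL·Css.
D = CL × Css × τ / F / S = 7.700 × 5.66 × 6 / 0.63 / 0.64 = 648.5 mg

649 mg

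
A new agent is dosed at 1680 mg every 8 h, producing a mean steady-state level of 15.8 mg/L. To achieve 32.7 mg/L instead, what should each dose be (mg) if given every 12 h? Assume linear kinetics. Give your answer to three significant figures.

With linear kinetics, Css is proportional to dose rate (D/τ) at fixed clearance.
D₂ = D₁ × (Css,target / Css,current) × (τ₂/τ₁) = 1680 × (32.7/15.8) × (12/8) = 5215 mg

5220 mg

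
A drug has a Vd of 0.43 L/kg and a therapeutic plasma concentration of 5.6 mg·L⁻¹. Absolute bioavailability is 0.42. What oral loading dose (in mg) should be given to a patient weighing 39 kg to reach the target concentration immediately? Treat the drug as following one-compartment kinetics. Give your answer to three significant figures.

Vd(total) = 39 kg × 0.43 L/kg = 16.77 L
The loading dose fills Vd to the target concentration.
LD = Vd × C / F = 16.77 × 5.600 / 0.42 = 223.6 mg

224 mg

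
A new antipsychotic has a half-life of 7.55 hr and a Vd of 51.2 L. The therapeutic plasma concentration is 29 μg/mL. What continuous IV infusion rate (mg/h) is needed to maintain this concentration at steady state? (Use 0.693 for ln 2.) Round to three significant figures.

136 mg/h

CL = 0.693 × Vd / t½ = 0.693 × 51.20 / 7.55 = 4.700 L/h
Infusion rate = CL × Css = 4.700 × 29 = 136.3 mg/h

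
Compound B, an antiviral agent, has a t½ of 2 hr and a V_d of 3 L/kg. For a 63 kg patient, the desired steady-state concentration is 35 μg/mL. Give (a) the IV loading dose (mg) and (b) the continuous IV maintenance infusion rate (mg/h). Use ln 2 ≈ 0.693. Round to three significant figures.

(a) 6620 mg; (b) 2290 mg/h

Vd = 3 L/kg × 63 kg = 189.0 L
LD = Vd × C = 189.0 × 35 = 6615 mg
CL = 0.693 × Vd / t½ = 0.693 × 189.0 / 2 = 65.49 L/h
Infusion rate = CL × Css = 65.49 × 35 = 2292 mg/h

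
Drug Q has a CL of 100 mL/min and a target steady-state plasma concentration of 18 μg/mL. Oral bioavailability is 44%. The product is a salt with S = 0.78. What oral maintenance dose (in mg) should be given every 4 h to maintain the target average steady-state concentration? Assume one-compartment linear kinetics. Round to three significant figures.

1260 mg

Convert clearance: 100 mL/min × 60 min/h ÷ 1000 mL/L = 6.000 L/h
D = CL × Css × τ / F / S = 6.000 × 18 × 4 / 0.44 / 0.78 = 1259 mg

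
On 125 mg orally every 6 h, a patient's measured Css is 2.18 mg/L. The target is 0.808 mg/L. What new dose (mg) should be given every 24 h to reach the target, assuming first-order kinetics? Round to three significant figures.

185 mg

With linear kinetics, Css is proportional to dose rate (D/τ) at fixed clearance.
D₂ = D₁ × (Css,target / Css,current) × (τ₂/τ₁) = 125 × (0.808/2.18) × (24/6) = 185.3 mg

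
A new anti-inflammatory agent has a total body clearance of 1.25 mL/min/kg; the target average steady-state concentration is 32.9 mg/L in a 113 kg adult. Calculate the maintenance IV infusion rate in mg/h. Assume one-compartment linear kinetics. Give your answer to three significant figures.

279 mg/h

CL = 1.25 mL/min/kg × 113 kg = 141.3 mL/min = 141.3 × 60/1000 = 8.478 L/h
At steady state, infusion rate equals elimination rate: rate in = CL × Css.
R₀ = 8.478 × 32.9 = 278.9 mg/h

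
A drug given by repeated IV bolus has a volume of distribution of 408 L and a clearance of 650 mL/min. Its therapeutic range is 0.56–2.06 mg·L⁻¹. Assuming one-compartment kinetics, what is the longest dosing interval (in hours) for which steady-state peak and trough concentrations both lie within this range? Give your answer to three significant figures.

13.6 h

CL = 650 mL/min = 650 × 0.06 = 39.00 L/h
k = CL / Vd = 39.00 / 408.0 = 0.09559 h⁻¹
Between IV bolus doses, concentration decays as C = C₀·e^(−kτ), so C_peak/C_trough = e^(kτ).
τ_max = ln(C_peak/C_trough) / k = ln(2.06/0.56) / 0.09559 = 1.303 / 0.09559 = 13.63 h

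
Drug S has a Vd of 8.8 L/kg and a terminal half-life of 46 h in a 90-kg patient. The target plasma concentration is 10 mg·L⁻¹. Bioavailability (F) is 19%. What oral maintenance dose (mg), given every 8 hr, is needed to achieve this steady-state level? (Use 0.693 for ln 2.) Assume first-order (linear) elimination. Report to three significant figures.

5020 mg

Vd(total) = 90 kg × 8.8 L/kg = 792.0 L
CL = ln 2 · Vd / t½ = 0.693 × 792.0 / 46 = 11.93 L/h
D = CL × Css × τ / F = 11.93 × 10 × 8 / 0.19 = 5023 mg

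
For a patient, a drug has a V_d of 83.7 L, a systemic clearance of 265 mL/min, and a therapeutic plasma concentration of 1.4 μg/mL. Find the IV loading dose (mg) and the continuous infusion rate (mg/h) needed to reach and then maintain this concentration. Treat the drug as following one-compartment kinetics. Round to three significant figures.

(a) 117 mg; (b) 22.3 mg/h

LD = Vd · C_target = 83.70 × 1.4 = 117.2 mg
CL = 265 mL/min × 60/1000 = 15.90 L/h
Maintenance infusion rate = CL × Css = 15.90 × 1.4 = 22.26 mg/h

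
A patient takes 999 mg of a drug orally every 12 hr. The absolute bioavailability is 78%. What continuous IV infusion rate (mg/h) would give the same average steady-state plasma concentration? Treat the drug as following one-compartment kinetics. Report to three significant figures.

64.9 mg/h

Equivalent systemic input: infusion rate = F·D/τ.
Rate = 0.78 × 999 / 12 = 64.94 mg/h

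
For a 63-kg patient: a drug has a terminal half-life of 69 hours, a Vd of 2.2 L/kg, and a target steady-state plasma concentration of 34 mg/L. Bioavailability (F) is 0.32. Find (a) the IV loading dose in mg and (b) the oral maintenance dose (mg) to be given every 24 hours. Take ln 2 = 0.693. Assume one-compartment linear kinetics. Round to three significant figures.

Vd(total) = 63 kg × 2.2 L/kg = 138.6 L
LD = Vd × C = 138.6 × 34 = 4712 mg
CL = 0.693 × Vd / t½ = 0.693 × 138.6 / 69 = 1.392 L/h
D = CL × Css × τ / F = 1.392 × 34 × 24 / 0.32 = 3550 mg

(a) 4710 mg; (b) 3550 mg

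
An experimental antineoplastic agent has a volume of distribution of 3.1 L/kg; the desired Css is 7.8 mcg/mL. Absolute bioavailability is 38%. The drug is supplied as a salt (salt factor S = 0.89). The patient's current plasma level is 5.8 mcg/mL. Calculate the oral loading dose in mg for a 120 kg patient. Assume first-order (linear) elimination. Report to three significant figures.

2200 mg

Total Vd = 3.1 × 120 = 372.0 L
The loading dose fills Vd to the target concentration.
Concentration deficit ΔC = 7.8 − 5.8 = 2.000 mg/L
LD = Vd × ΔC / F / S = 372.0 × 2.000 / 0.38 / 0.89 = 2200 mg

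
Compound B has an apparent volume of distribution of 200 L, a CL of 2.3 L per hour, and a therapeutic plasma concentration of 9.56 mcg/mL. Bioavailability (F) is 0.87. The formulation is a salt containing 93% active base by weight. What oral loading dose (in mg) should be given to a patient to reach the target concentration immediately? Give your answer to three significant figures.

The loading dose fills Vd to the target concentration.
LD = Vd × C / F / S = 200.0 × 9.560 / 0.87 / 0.93 = 2363 mg

2360 mg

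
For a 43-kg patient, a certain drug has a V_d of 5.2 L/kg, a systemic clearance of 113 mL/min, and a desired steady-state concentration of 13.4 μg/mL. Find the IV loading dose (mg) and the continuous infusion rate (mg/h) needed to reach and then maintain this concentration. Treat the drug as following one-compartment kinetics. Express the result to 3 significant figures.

Vd(total) = 43 kg × 5.2 L/kg = 223.6 L
LD = Vd · C_target = 223.6 × 13.4 = 2996 mg
Convert clearance: 113 mL/min × 60 min/h ÷ 1000 mL/L = 6.780 L/h
Maintenance: replace elimination → rate = CL × Css = 6.780 × 13.4 = 90.85 mg/h

(a) 3000 mg; (b) 90.9 mg/h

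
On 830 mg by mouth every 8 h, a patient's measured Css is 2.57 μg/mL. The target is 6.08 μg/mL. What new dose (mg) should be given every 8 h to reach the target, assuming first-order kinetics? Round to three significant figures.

1960 mg

With linear kinetics, Css is proportional to dose rate (D/τ) at fixed clearance.
D₂ = D₁ × (Css,target / Css,current) = 830 × 6.08/2.57 = 1964 mg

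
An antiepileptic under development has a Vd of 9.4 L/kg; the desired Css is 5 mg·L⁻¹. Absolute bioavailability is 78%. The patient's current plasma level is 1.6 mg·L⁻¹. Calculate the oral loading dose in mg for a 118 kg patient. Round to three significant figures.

4830 mg

Vd = 9.4 L/kg × 118 kg = 1109 L
Concentration deficit ΔC = 5 − 1.6 = 3.400 mg/L
LD = Vd × ΔC / F = 1109 × 3.400 / 0.78 = 4834 mg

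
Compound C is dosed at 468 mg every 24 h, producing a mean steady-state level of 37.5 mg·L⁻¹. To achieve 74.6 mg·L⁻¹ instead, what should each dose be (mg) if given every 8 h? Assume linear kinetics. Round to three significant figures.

310 mg

For first-order elimination, Css ∝ F·D/(CL·τ); F and CL are unchanged, so Css ∝ D/τ.
D₂ = D₁ × (Css,target / Css,current) × (τ₂/τ₁) = 468 × (74.6/37.5) × (8/24) = 310.3 mg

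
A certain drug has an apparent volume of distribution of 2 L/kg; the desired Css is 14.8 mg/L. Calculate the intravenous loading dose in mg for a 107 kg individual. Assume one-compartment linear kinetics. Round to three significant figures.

3170 mg

Total Vd = 2 × 107 = 214.0 L
LD = Vd × C = 214.0 × 14.80 = 3167 mg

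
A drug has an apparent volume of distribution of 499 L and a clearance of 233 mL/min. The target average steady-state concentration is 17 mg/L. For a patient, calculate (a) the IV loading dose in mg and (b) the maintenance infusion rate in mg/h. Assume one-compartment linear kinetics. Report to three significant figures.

(a) 8480 mg; (b) 238 mg/h

LD = Vd · C_target = 499.0 × 17 = 8483 mg
Convert clearance: 233 mL/min × 60 min/h ÷ 1000 mL/L = 13.98 L/h
Maintenance infusion rate = CL × Css = 13.98 × 17 = 237.7 mg/h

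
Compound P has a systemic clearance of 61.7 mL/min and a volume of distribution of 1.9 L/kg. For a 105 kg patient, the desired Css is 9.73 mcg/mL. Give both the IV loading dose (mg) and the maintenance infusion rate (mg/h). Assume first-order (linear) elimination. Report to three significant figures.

(a) 1940 mg; (b) 36.0 mg/h

Vd = 1.9 L/kg × 105 kg = 199.5 L
Loading dose = Vd × C = 199.5 × 9.73 = 1941 mg
Convert clearance: 61.7 mL/min × 60 min/h ÷ 1000 mL/L = 3.702 L/h
Maintenance: replace elimination → rate = CL × Css = 3.702 × 9.73 = 36.02 mg/h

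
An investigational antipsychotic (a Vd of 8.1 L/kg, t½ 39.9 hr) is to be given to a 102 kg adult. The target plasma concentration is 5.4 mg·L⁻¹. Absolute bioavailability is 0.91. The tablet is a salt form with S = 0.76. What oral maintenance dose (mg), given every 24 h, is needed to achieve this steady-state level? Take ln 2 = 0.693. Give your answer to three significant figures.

Total Vd = 8.1 × 102 = 826.2 L
CL = ln 2 · Vd / t½ = 0.693 × 826.2 / 39.9 = 14.35 L/h
D = CL × Css × τ / F / S = 14.35 × 5.4 × 24 / 0.91 / 0.76 = 2689 mg

2690 mg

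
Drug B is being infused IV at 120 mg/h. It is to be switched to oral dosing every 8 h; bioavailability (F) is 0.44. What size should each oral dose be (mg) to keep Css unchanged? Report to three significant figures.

To maintain the same Css, the systemic dosing rate must be unchanged: F·D/τ = infusion rate.
D = rate × τ / F = 120 × 8 / 0.44 = 2182 mg

2180 mg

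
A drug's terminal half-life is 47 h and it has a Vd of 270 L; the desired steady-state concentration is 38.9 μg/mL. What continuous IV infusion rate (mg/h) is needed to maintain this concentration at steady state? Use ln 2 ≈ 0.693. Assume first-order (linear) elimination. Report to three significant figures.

CL = ln 2 · Vd / t½ = 0.693 × 270.0 / 47 = 3.981 L/h
Infusion rate = CL × Css = 3.981 × 38.9 = 154.9 mg/h

155 mg/h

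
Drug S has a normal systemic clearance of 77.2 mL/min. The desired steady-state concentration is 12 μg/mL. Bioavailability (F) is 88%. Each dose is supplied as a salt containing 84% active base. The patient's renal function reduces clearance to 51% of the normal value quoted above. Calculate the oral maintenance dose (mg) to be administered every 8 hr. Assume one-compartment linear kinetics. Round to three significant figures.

307 mg

CL = 77.2 mL/min = 77.2 × 0.06 = 4.632 L/h
Patient clearance = 0.51 × 4.632 = 2.362 L/h
D = CL × Css × τ / F / S = 2.362 × 12 × 8 / 0.88 / 0.84 = 306.8 mg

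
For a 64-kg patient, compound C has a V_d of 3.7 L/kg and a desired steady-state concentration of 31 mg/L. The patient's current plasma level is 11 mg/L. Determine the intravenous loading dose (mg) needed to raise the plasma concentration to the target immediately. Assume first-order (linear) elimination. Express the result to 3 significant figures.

Vd(total) = 64 kg × 3.7 L/kg = 236.8 L
Concentration deficit ΔC = 31 − 11 = 20.00 mg/L
LD = Vd × ΔC = 236.8 × 20.00 = 4736 mg

4740 mg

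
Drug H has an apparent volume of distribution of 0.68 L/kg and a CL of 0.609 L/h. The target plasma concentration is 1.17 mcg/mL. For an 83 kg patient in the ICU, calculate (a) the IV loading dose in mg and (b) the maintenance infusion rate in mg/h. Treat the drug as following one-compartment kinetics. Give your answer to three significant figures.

Vd(total) = 83 kg × 0.68 L/kg = 56.44 L
Loading: fill Vd to C_target → 56.44 L × 1.17 mg/L = 66.03 mg
Infusion rate = 0.6090 L/h × 1.17 mg/L = 0.7125 mg/h

(a) 66.0 mg; (b) 0.713 mg/h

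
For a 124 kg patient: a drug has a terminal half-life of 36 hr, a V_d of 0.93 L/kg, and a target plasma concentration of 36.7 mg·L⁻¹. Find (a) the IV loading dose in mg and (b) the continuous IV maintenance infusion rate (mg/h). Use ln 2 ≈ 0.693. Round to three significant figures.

(a) 4230 mg; (b) 81.5 mg/h

Vd(total) = 124 kg × 0.93 L/kg = 115.3 L
LD = Vd × C = 115.3 × 36.7 = 4232 mg
CL = 0.693 × Vd / t½ = 0.693 × 115.3 / 36 = 2.220 L/h
Infusion rate = CL × Css = 2.220 × 36.7 = 81.47 mg/h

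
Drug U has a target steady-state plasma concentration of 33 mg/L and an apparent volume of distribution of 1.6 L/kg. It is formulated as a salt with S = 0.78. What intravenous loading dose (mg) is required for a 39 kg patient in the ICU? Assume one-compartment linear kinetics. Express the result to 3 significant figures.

Total Vd = 1.6 × 39 = 62.40 L
LD = Vd × C / S = 62.40 × 33.00 / 0.78 = 2640 mg

2640 mg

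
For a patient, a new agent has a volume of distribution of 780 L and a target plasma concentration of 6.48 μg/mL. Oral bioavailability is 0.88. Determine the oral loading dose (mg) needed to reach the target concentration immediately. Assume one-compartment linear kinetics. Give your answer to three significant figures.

5740 mg

LD = Vd × C / F = 780.0 × 6.480 / 0.88 = 5744 mg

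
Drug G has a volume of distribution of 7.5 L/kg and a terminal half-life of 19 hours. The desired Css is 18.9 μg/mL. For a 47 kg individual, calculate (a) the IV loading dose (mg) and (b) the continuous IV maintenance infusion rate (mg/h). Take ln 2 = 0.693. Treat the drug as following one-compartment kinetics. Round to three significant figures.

(a) 6660 mg; (b) 243 mg/h

Vd = 7.5 L/kg × 47 kg = 352.5 L
LD = Vd × C = 352.5 × 18.9 = 6662 mg
CL = 0.693 × Vd / t½ = 0.693 × 352.5 / 19 = 12.86 L/h
Infusion rate = CL × Css = 12.86 × 18.9 = 243.1 mg/h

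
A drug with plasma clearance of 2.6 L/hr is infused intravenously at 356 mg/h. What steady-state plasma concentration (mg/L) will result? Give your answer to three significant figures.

137 mg/L

Css = rate / CL = 356 / 2.600 = 136.9 mg/L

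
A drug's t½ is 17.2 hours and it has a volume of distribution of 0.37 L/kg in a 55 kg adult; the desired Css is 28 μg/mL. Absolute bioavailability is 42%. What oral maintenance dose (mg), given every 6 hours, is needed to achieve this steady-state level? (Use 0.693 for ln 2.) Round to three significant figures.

328 mg

Total Vd = 0.37 × 55 = 20.35 L
k = 0.693/17.2 = 0.04029 h⁻¹, so CL = k·Vd = 0.04029 × 20.35 = 0.8199 L/h
D = CL × Css × τ / F = 0.8199 × 28 × 6 / 0.42 = 328.0 mg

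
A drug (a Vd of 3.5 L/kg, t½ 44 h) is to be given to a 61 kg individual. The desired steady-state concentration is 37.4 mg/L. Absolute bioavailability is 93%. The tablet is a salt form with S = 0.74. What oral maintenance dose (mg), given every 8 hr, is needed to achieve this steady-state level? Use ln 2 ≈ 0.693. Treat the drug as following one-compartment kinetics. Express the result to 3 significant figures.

1460 mg

Vd = 3.5 L/kg × 61 kg = 213.5 L
k = 0.693/44 = 0.01575 h⁻¹, so CL = k·Vd = 0.01575 × 213.5 = 3.363 L/h
D = CL × Css × τ / F / S = 3.363 × 37.4 × 8 / 0.93 / 0.74 = 1462 mg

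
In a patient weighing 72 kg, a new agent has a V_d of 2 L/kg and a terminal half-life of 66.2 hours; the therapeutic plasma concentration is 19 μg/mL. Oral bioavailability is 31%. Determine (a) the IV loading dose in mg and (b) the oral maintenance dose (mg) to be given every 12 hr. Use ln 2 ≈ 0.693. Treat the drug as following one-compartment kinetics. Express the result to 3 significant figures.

(a) 2740 mg; (b) 1110 mg

Total Vd = 2 × 72 = 144.0 L
LD = Vd × C = 144.0 × 19 = 2736 mg
CL = 0.693 × Vd / t½ = 0.693 × 144.0 / 66.2 = 1.507 L/h
D = CL × Css × τ / F = 1.507 × 19 × 12 / 0.31 = 1108 mg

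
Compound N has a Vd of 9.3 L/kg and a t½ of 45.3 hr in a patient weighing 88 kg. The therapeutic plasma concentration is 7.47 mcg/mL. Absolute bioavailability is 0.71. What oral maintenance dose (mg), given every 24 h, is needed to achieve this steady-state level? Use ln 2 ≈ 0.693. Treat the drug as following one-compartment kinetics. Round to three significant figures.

3160 mg

Vd = 9.3 L/kg × 88 kg = 818.4 L
CL = ln 2 · Vd / t½ = 0.693 × 818.4 / 45.3 = 12.52 L/h
D = CL × Css × τ / F = 12.52 × 7.47 × 24 / 0.71 = 3161 mg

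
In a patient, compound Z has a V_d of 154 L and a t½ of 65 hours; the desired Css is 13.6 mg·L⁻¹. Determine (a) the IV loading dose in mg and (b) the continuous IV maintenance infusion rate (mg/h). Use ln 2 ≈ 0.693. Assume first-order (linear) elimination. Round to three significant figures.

LD = Vd × C = 154.0 × 13.6 = 2094 mg
CL = 0.693 × Vd / t½ = 0.693 × 154.0 / 65 = 1.642 L/h
Infusion rate = CL × Css = 1.642 × 13.6 = 22.33 mg/h

(a) 2090 mg; (b) 22.3 mg/h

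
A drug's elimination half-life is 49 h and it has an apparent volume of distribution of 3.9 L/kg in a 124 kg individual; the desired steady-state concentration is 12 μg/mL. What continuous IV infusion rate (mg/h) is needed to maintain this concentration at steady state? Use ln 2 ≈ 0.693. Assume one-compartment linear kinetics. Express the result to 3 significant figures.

Vd(total) = 124 kg × 3.9 L/kg = 483.6 L
k = 0.693/49 = 0.01414 h⁻¹, so CL = k·Vd = 0.01414 × 483.6 = 6.838 L/h
Infusion rate = CL × Css = 6.838 × 12 = 82.06 mg/h

82.1 mg/h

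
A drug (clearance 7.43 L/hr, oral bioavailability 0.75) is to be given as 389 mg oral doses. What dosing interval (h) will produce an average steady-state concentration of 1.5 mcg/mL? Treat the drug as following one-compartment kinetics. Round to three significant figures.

26.2 h

F·D/τ = CL·Css → τ = F·D / (CL·Css).
τ = 0.75 × 389 / (7.43 × 1.5) = 26.18 h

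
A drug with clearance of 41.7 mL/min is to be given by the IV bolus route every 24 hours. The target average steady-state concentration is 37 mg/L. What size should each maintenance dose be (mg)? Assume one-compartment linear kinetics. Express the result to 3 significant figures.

2220 mg

Convert clearance: 41.7 mL/min × 60 min/h ÷ 1000 mL/L = 2.502 L/h
At steady state, dose per interval replaces the amount cleared in that interval: D/τ = CL·Css.
D = CL × Css × τ = 2.502 × 37 × 24 = 2222 mg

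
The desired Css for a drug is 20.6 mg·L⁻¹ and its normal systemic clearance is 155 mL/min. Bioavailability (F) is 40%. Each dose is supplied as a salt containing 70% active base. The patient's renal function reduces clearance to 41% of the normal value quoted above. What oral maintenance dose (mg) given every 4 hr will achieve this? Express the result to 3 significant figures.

Convert clearance: 155 mL/min × 60 min/h ÷ 1000 mL/L = 9.300 L/h
Patient clearance = 0.41 × 9.300 = 3.813 L/h
D = CL × Css × τ / F / S = 3.813 × 20.6 × 4 / 0.4 / 0.7 = 1122 mg

1120 mg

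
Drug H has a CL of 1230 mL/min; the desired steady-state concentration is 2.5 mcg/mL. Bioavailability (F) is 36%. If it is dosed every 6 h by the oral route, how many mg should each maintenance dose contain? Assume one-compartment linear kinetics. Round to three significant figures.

CL = 1230 mL/min = 1230 × 0.06 = 73.80 L/h
D = CL × Css × τ / F = 73.80 × 2.5 × 6 / 0.36 = 3075 mg

3080 mg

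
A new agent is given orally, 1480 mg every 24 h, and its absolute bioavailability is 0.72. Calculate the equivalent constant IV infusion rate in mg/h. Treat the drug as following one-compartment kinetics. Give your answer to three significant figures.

44.4 mg/h

Equivalent systemic input: infusion rate = F·D/τ.
Rate = 0.72 × 1480 / 24 = 44.40 mg/h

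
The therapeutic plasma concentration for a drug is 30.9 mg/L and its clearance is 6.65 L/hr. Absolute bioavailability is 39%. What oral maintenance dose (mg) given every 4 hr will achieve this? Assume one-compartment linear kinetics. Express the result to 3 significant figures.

D = CL × Css × τ / F = 6.650 × 30.9 × 4 / 0.39 = 2108 mg

2110 mg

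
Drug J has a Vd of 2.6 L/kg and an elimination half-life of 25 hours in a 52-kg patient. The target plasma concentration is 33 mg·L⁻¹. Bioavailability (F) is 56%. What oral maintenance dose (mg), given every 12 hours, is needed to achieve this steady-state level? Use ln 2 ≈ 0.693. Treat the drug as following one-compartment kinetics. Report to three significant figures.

Vd = 2.6 L/kg × 52 kg = 135.2 L
k = 0.693/25 = 0.02772 h⁻¹, so CL = k·Vd = 0.02772 × 135.2 = 3.748 L/h
D = CL × Css × τ / F = 3.748 × 33 × 12 / 0.56 = 2650 mg

2650 mg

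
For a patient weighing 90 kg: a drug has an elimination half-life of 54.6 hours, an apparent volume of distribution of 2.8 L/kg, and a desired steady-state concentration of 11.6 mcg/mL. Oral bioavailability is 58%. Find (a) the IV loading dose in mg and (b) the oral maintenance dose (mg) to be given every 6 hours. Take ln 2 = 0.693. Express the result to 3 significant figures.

Vd = 2.8 L/kg × 90 kg = 252.0 L
LD = Vd × C = 252.0 × 11.6 = 2923 mg
CL = 0.693 × Vd / t½ = 0.693 × 252.0 / 54.6 = 3.198 L/h
D = CL × Css × τ / F = 3.198 × 11.6 × 6 / 0.58 = 383.8 mg

(a) 2920 mg; (b) 384 mg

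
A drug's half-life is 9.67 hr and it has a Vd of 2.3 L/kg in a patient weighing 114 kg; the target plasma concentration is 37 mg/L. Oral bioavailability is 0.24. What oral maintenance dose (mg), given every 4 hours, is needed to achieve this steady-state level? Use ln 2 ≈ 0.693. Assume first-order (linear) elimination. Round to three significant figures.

Vd = 2.3 L/kg × 114 kg = 262.2 L
CL = 0.693 × Vd / t½ = 0.693 × 262.2 / 9.67 = 18.79 L/h
D = CL × Css × τ / F = 18.79 × 37 × 4 / 0.24 = 11590 mg

11600 mg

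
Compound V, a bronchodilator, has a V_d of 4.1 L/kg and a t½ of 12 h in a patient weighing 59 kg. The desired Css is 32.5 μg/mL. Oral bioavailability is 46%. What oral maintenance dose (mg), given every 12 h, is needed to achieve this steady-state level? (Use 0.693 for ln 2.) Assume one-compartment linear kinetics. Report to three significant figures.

Vd(total) = 59 kg × 4.1 L/kg = 241.9 L
CL = 0.693 × Vd / t½ = 0.693 × 241.9 / 12 = 13.97 L/h
D = CL × Css × τ / F = 13.97 × 32.5 × 12 / 0.46 = 11840 mg

11800 mg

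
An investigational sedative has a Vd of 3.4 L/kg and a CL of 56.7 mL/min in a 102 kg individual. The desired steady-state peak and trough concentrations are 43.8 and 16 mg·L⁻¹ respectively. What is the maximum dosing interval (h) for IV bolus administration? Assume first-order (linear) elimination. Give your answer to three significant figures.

Vd = 3.4 L/kg × 102 kg = 346.8 L
Convert clearance: 56.7 mL/min × 60 min/h ÷ 1000 mL/L = 3.402 L/h
k = CL / Vd = 3.402 / 346.8 = 0.009810 h⁻¹
Between IV bolus doses, concentration decays as C = C₀·e^(−kτ), so C_peak/C_trough = e^(kτ).
τ_max = ln(C_peak/C_trough) / k = ln(43.8/16) / 0.009810 = 1.007 / 0.009810 = 102.7 h

103 h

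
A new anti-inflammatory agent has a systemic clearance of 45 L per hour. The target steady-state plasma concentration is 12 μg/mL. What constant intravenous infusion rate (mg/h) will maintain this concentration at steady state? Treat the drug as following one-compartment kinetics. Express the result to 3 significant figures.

540 mg/h

Infusion rate = CL · Css = 45.00 L/h × 12 mg/L = 540.0 mg/h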